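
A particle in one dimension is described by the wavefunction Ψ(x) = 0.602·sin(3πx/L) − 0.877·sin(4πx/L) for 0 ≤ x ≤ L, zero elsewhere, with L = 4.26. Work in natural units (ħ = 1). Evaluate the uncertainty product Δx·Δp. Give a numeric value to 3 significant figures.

Δx = √(⟨x²⟩−⟨x⟩²), Δp = √(⟨p²⟩−⟨p⟩²).
On 0 ≤ x ≤ L (j ≠ l): ∫sin²(jπx/L) dx = L/2, ∫sin(jπx/L)·sin(lπx/L) dx = 0; diagonal moments ∫x·sin²(jπx/L) dx = L²/4, ∫x²·sin²(jπx/L) dx = L³·(1/6 − 1/(4j²π²)); cross terms ∫x·sin(jπx/L)·sin(lπx/L) dx = 0 for j + l even and −4jlL²/(π²(j² − l²)²) for j + l odd, ∫x²·sin(jπx/L)·sin(lπx/L) dx = (−1)^(j+l)·4jlL³/(π²(j² − l²)²); higher powers the same way via product-to-sum and parts. d²/dx² sin(jπx/L) = −(jπ/L)²·sin(jπx/L); on 0 ≤ x ≤ L, ∫sin²(jπx/L) dx = L/2 and ∫sin(jπx/L)·sin(lπx/L) dx = 0 for j ≠ l, so only diagonal terms survive in ∫|Ψ|² and ∫Ψ·Ψ″; ∫Ψ·Ψ′ dx = [Ψ²/2] between the walls = 0.
Normalization: ∫|Ψ|² dx = 2.4102.
⟨x⟩ = 2.9191, ⟨x²⟩ = 9.3391 ⇒ Δx = 0.90433.
⟨p⟩ = 0.0000, ⟨p²⟩ = 7.4823 ⇒ Δp = 2.7354.
Δx·Δp = 2.4737.

2.47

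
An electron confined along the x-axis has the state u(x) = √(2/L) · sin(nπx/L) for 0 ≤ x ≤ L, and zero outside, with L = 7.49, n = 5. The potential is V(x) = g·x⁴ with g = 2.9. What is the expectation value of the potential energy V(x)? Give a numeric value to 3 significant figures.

⟨V⟩ = ∫ V(x)·|u|² dx.
With sin²θ = (1 − cos2θ)/2 on 0 ≤ x ≤ L: ∫sin²(nπx/L) dx = L/2, ∫x·sin²(nπx/L) dx = L²/4, ∫x²·sin²(nπx/L) dx = L³·(1/6 − 1/(4n²π²)); higher powers xᵏ the same way, integrating xᵏ·cos(2nπx/L) by parts.
⟨V⟩ = 1788.6.

1.79e+03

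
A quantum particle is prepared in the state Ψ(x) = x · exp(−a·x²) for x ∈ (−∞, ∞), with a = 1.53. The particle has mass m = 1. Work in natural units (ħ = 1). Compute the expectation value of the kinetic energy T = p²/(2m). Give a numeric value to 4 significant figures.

T = −(ħ²/2m) d²/dx², so ⟨T⟩ = −(ħ²/2m) ∫ Ψ*·Ψ'' dx / ∫|Ψ|² dx; with m = 1.
Expand each integrand as polynomial × e^(−2ax²) and use ∫x^(2j)·e^(−2ax²) dx = (2j−1)!!/(4a)^j · √(π/(2a)), odd powers → 0; here √(π/(2a)) = 1.0132. Differentiate with the product rule, d/dx e^(−ax²) = −2ax·e^(−ax²).
State is unnormalized: ∫|Ψ|² dx = 0.16556, and ∫Ψ*·(−ħ²/2m · Ψ'') dx = 0.37997, so ⟨T⟩ = 0.37997 / 0.16556.
⟨T⟩ = 2.2950.

2.295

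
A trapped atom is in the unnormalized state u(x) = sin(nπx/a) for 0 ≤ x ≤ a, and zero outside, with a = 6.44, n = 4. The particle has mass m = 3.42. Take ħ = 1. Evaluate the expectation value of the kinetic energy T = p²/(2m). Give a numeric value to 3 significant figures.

0.557

T = −(ħ²/2m) d²/dx², so ⟨T⟩ = −(ħ²/2m) ∫ u*·u'' dx / ∫|u|² dx; with m = 3.42.
d/dx sin(nπx/a) = (nπ/a)·cos(nπx/a) and d²/dx² sin(nπx/a) = −(nπ/a)²·sin(nπx/a); on 0 ≤ x ≤ a, ∫sin²(nπx/a) dx = a/2 and ∫sin(nπx/a)·cos(nπx/a) dx = 0.
State is unnormalized: ∫|u|² dx = 3.2200, and ∫u*·(−ħ²/2m · u'') dx = 1.7925, so ⟨T⟩ = 1.7925 / 3.2200.
⟨T⟩ = 0.55666.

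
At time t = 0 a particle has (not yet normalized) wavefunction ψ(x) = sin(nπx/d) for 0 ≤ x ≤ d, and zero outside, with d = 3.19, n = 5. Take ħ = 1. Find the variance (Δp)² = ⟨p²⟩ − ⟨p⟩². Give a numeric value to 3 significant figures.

24.2

Compute ⟨p⟩ and ⟨p²⟩ separately; (Δp)² = ⟨p²⟩ − ⟨p⟩².
d/dx sin(nπx/d) = (nπ/d)·cos(nπx/d) and d²/dx² sin(nπx/d) = −(nπ/d)²·sin(nπx/d); on 0 ≤ x ≤ d, ∫sin²(nπx/d) dx = d/2 and ∫sin(nπx/d)·cos(nπx/d) dx = 0.
Normalization: ∫|ψ|² dx = 1.5950.
⟨p⟩ = 0.0000 and ⟨p²⟩ = 24.247.
(Δp)² = 24.247 − (0.0000)² = 24.247.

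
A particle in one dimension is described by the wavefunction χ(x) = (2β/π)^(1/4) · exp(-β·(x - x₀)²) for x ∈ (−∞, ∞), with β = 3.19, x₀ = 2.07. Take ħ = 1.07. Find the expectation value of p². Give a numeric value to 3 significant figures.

p² χ = −ħ² d²χ/dx²; ⟨p²⟩ = −ħ² ∫ χ*·χ'' dx.
Gaussian moments (u = x − x₀): ∫u^(2j)·e^(−2βu²) du = (2j−1)!!/(4β)^j · √(π/(2β)), odd powers integrate to 0; here √(π/(2β)) = 0.70172. Derivatives: d/dx e^(−βu²) = −2βu·e^(−βu²), d²/dx² e^(−βu²) = (4β²u² − 2β)·e^(−βu²).
⟨p²⟩ = 3.6522.

3.65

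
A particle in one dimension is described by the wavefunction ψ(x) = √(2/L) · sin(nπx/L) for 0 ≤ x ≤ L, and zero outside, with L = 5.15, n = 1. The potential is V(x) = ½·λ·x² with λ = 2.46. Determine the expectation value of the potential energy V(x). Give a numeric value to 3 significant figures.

9.22

⟨V⟩ = ∫ V(x)·|ψ|² dx.
With sin²θ = (1 − cos2θ)/2 on 0 ≤ x ≤ L: ∫sin²(nπx/L) dx = L/2, ∫x·sin²(nπx/L) dx = L²/4, ∫x²·sin²(nπx/L) dx = L³·(1/6 − 1/(4n²π²)); higher powers xᵏ the same way, integrating xᵏ·cos(2nπx/L) by parts.
⟨V⟩ = 9.2215.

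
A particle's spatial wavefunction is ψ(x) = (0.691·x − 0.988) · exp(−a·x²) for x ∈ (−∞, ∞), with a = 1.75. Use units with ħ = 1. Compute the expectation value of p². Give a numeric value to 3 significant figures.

1.98

p² ψ = −ħ² d²ψ/dx²; ⟨p²⟩ = −ħ² ∫ ψ*·ψ'' dx / ∫|ψ|² dx.
Expand each integrand as polynomial × e^(−2ax²) and use ∫x^(2j)·e^(−2ax²) dx = (2j−1)!!/(4a)^j · √(π/(2a)), odd powers → 0; here √(π/(2a)) = 0.94742. Differentiate with the product rule, d/dx e^(−ax²) = −2ax·e^(−ax²).
State is unnormalized: ∫|ψ|² dx = 0.98944, and ∫ψ*·(−ħ² ψ'') dx = 1.9577, so ⟨p²⟩ = 1.9577 / 0.98944.
⟨p²⟩ = 1.9786.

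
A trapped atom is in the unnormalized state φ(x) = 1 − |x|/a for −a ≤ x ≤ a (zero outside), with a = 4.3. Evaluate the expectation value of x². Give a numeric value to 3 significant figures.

1.85

⟨x²⟩ = ∫ x²·|φ|² dx / ∫|φ|² dx (integrals over the domain).
φ is even, so ∫ over [−a, a] = 2∫₀ᵃ with φ = 1 − x/a there: ∫₀ᵃ (1 − x/a)² dx = a/3, ∫₀ᵃ x²(1 − x/a)² dx = a³/30, ∫₀ᵃ x⁴(1 − x/a)² dx = a⁵/105.
State is unnormalized: ∫|φ|² dx = 2.8667, and ∫φ*·x²·φ dx = 5.3005, so ⟨x²⟩ = 5.3005 / 2.8667.
⟨x²⟩ = 1.8490.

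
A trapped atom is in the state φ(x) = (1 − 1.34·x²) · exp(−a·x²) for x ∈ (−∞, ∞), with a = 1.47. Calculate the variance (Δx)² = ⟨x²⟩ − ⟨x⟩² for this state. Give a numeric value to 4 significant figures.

0.1000

Compute ⟨x⟩ and ⟨x²⟩ separately, then (Δx)² = ⟨x²⟩ − ⟨x⟩².
Expand each integrand as polynomial × e^(−2ax²) and use ∫x^(2j)·e^(−2ax²) dx = (2j−1)!!/(4a)^j · √(π/(2a)), odd powers → 0; here √(π/(2a)) = 1.0337.
Normalization: ∫|φ|² dx = 0.72362.
⟨x⟩ = 0.0000 and ⟨x²⟩ = 0.10001.
(Δx)² = 0.10001 − (0.0000)² = 0.10001.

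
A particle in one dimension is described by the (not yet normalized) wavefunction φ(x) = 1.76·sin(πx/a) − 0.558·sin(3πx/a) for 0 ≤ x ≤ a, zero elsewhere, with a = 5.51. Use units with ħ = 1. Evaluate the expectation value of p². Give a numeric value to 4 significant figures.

p² φ = −ħ² d²φ/dx²; ⟨p²⟩ = −ħ² ∫ φ*·φ'' dx / ∫|φ|² dx.
d²/dx² sin(jπx/a) = −(jπ/a)²·sin(jπx/a); on 0 ≤ x ≤ a, ∫sin²(jπx/a) dx = a/2 and ∫sin(jπx/a)·sin(lπx/a) dx = 0 for j ≠ l, so only diagonal terms survive in ∫|φ|² and ∫φ·φ″; ∫φ·φ′ dx = [φ²/2] between the walls = 0.
State is unnormalized: ∫|φ|² dx = 9.3917, and ∫φ*·(−ħ² φ'') dx = 5.2840, so ⟨p²⟩ = 5.2840 / 9.3917.
⟨p²⟩ = 0.56262.

0.5626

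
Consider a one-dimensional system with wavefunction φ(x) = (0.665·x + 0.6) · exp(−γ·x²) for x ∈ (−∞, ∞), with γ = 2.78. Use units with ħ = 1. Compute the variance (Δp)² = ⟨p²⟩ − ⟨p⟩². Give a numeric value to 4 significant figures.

Compute ⟨p⟩ and ⟨p²⟩ separately; (Δp)² = ⟨p²⟩ − ⟨p⟩².
Expand each integrand as polynomial × e^(−2γx²) and use ∫x^(2j)·e^(−2γx²) dx = (2j−1)!!/(4γ)^j · √(π/(2γ)), odd powers → 0; here √(π/(2γ)) = 0.75169. Differentiate with the product rule, d/dx e^(−γx²) = −2γx·e^(−γx²).
Normalization: ∫|φ|² dx = 0.30050.
⟨p⟩ = 0.0000 and ⟨p²⟩ = 3.3331.
(Δp)² = 3.3331 − (0.0000)² = 3.3331.

3.333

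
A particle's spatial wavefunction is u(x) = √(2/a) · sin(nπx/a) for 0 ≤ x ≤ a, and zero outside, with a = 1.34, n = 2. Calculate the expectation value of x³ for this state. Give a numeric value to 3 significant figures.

0.556

⟨x³⟩ = ∫ x³·|u|² dx (integrals over the domain).
With sin²θ = (1 − cos2θ)/2 on 0 ≤ x ≤ a: ∫sin²(nπx/a) dx = a/2, ∫x·sin²(nπx/a) dx = a²/4, ∫x²·sin²(nπx/a) dx = a³·(1/6 − 1/(4n²π²)); higher powers xᵏ the same way, integrating xᵏ·cos(2nπx/a) by parts.
⟨x³⟩ = 0.55582.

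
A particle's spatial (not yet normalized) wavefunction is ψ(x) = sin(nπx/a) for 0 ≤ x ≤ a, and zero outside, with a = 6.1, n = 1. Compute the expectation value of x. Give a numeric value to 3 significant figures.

3.05

⟨x⟩ = ∫ x·|ψ|² dx / ∫|ψ|² dx (integrals over the domain).
With sin²θ = (1 − cos2θ)/2 on 0 ≤ x ≤ a: ∫sin²(nπx/a) dx = a/2, ∫x·sin²(nπx/a) dx = a²/4, ∫x²·sin²(nπx/a) dx = a³·(1/6 − 1/(4n²π²)); higher powers xᵏ the same way, integrating xᵏ·cos(2nπx/a) by parts.
State is unnormalized: ∫|ψ|² dx = 3.0500, and ∫ψ*·x·ψ dx = 9.3025, so ⟨x⟩ = 9.3025 / 3.0500.
⟨x⟩ = 3.0500.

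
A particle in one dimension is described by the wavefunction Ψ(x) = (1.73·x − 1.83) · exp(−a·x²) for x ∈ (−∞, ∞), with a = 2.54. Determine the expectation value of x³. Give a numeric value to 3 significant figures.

-0.0505

⟨x³⟩ = ∫ x³·|Ψ|² dx / ∫|Ψ|² dx (integrals over the domain).
Expand each integrand as polynomial × e^(−2ax²) and use ∫x^(2j)·e^(−2ax²) dx = (2j−1)!!/(4a)^j · √(π/(2a)), odd powers → 0; here √(π/(2a)) = 0.78640.
State is unnormalized: ∫|Ψ|² dx = 2.8652, and ∫Ψ*·x³·Ψ dx = -0.14471, so ⟨x³⟩ = -0.14471 / 2.8652.
⟨x³⟩ = -0.050506.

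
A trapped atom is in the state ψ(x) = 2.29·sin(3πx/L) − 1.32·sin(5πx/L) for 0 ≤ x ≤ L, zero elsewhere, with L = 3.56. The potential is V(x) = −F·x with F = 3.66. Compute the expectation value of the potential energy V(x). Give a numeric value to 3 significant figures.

⟨V⟩ = ∫ V(x)·|ψ|² dx / ∫|ψ|² dx.
On 0 ≤ x ≤ L (j ≠ l): ∫sin²(jπx/L) dx = L/2, ∫sin(jπx/L)·sin(lπx/L) dx = 0; diagonal moments ∫x·sin²(jπx/L) dx = L²/4, ∫x²·sin²(jπx/L) dx = L³·(1/6 − 1/(4j²π²)); cross terms ∫x·sin(jπx/L)·sin(lπx/L) dx = 0 for j + l even and −4jlL²/(π²(j² − l²)²) for j + l odd, ∫x²·sin(jπx/L)·sin(lπx/L) dx = (−1)^(j+l)·4jlL³/(π²(j² − l²)²); higher powers the same way via product-to-sum and parts.
State is unnormalized: ∫|ψ|² dx = 12.436, and ∫ψ*·V(x)·ψ dx = -81.018, so ⟨V⟩ = -81.018 / 12.436.
⟨V⟩ = -6.5148.

-6.51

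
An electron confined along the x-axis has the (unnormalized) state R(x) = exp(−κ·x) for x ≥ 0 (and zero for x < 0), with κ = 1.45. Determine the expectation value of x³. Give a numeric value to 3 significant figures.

0.246

⟨x³⟩ = ∫ x³·|R|² dx / ∫|R|² dx (integrals over the domain).
Every integrand reduces to terms xʲ·e^(−2κx) on [0, ∞); use ∫₀^∞ xʲ·e^(−2κx) dx = j!/(2κ)^(j+1).
State is unnormalized: ∫|R|² dx = 0.34483, and ∫R*·x³·R dx = 0.084832, so ⟨x³⟩ = 0.084832 / 0.34483.
⟨x³⟩ = 0.24601.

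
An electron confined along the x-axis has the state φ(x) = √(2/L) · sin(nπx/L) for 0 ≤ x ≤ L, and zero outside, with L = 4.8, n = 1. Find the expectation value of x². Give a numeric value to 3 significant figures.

⟨x²⟩ = ∫ x²·|φ|² dx (integrals over the domain).
With sin²θ = (1 − cos2θ)/2 on 0 ≤ x ≤ L: ∫sin²(nπx/L) dx = L/2, ∫x·sin²(nπx/L) dx = L²/4, ∫x²·sin²(nπx/L) dx = L³·(1/6 − 1/(4n²π²)); higher powers xᵏ the same way, integrating xᵏ·cos(2nπx/L) by parts.
⟨x²⟩ = 6.5128.

6.51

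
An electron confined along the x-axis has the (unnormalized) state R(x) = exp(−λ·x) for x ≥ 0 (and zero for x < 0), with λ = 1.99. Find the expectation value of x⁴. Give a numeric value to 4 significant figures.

0.09565

⟨x⁴⟩ = ∫ x⁴·|R|² dx / ∫|R|² dx (integrals over the domain).
Every integrand reduces to terms xʲ·e^(−2λx) on [0, ∞); use ∫₀^∞ xʲ·e^(−2λx) dx = j!/(2λ)^(j+1).
State is unnormalized: ∫|R|² dx = 0.25126, and ∫R*·x⁴·R dx = 0.024032, so ⟨x⁴⟩ = 0.024032 / 0.25126.
⟨x⁴⟩ = 0.095649.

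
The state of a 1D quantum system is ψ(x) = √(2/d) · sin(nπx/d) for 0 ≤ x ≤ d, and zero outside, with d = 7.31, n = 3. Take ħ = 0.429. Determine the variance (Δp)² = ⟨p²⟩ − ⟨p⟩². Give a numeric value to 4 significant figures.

Compute ⟨p⟩ and ⟨p²⟩ separately; (Δp)² = ⟨p²⟩ − ⟨p⟩².
d/dx sin(nπx/d) = (nπ/d)·cos(nπx/d) and d²/dx² sin(nπx/d) = −(nπ/d)²·sin(nπx/d); on 0 ≤ x ≤ d, ∫sin²(nπx/d) dx = d/2 and ∫sin(nπx/d)·cos(nπx/d) dx = 0.
⟨p⟩ = 0.0000 and ⟨p²⟩ = 0.30593.
(Δp)² = 0.30593 − (0.0000)² = 0.30593.

0.3059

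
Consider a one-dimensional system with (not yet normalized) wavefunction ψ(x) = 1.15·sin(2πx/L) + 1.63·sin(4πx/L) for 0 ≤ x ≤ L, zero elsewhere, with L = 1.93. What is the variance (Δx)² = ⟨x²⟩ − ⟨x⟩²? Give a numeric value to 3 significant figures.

0.445

Compute ⟨x⟩ and ⟨x²⟩ separately, then (Δx)² = ⟨x²⟩ − ⟨x⟩².
On 0 ≤ x ≤ L (j ≠ l): ∫sin²(jπx/L) dx = L/2, ∫sin(jπx/L)·sin(lπx/L) dx = 0; diagonal moments ∫x·sin²(jπx/L) dx = L²/4, ∫x²·sin²(jπx/L) dx = L³·(1/6 − 1/(4j²π²)); cross terms ∫x·sin(jπx/L)·sin(lπx/L) dx = 0 for j + l even and −4jlL²/(π²(j² − l²)²) for j + l odd, ∫x²·sin(jπx/L)·sin(lπx/L) dx = (−1)^(j+l)·4jlL³/(π²(j² − l²)²); higher powers the same way via product-to-sum and parts.
Normalization: ∫|ψ|² dx = 3.8401.
⟨x⟩ = 0.96500 and ⟨x²⟩ = 1.3761.
(Δx)² = 1.3761 − (0.96500)² = 0.44488.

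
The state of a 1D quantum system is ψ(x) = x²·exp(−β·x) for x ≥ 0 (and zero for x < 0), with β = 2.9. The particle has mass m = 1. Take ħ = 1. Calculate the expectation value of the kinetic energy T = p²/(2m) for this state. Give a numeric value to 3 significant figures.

1.40

T = −(ħ²/2m) d²/dx², so ⟨T⟩ = −(ħ²/2m) ∫ ψ*·ψ'' dx / ∫|ψ|² dx; with m = 1.
Differentiate x²·exp(−β·x) with the product rule; every integrand then reduces to terms xʲ·e^(−2βx) on [0, ∞), with ∫₀^∞ xʲ·e^(−2βx) dx = j!/(2β)^(j+1).
State is unnormalized: ∫|ψ|² dx = 0.0036565, and ∫ψ*·(−ħ²/2m · ψ'') dx = 0.0051253, so ⟨T⟩ = 0.0051253 / 0.0036565.
⟨T⟩ = 1.4017.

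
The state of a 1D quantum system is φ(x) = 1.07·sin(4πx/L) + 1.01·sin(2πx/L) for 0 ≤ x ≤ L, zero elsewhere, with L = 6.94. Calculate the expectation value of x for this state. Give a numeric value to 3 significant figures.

⟨x⟩ = ∫ x·|φ|² dx / ∫|φ|² dx (integrals over the domain).
On 0 ≤ x ≤ L (j ≠ l): ∫sin²(jπx/L) dx = L/2, ∫sin(jπx/L)·sin(lπx/L) dx = 0; diagonal moments ∫x·sin²(jπx/L) dx = L²/4, ∫x²·sin²(jπx/L) dx = L³·(1/6 − 1/(4j²π²)); cross terms ∫x·sin(jπx/L)·sin(lπx/L) dx = 0 for j + l even and −4jlL²/(π²(j² − l²)²) for j + l odd, ∫x²·sin(jπx/L)·sin(lπx/L) dx = (−1)^(j+l)·4jlL³/(π²(j² − l²)²); higher powers the same way via product-to-sum and parts.
State is unnormalized: ∫|φ|² dx = 7.5126, and ∫φ*·x·φ dx = 26.069, so ⟨x⟩ = 26.069 / 7.5126.
⟨x⟩ = 3.4700.

3.47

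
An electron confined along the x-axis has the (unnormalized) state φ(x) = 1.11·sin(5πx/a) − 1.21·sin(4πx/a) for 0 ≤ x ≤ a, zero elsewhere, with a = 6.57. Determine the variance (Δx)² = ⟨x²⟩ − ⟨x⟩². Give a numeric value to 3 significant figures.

Compute ⟨x⟩ and ⟨x²⟩ separately, then (Δx)² = ⟨x²⟩ − ⟨x⟩².
On 0 ≤ x ≤ a (j ≠ l): ∫sin²(jπx/a) dx = a/2, ∫sin(jπx/a)·sin(lπx/a) dx = 0; diagonal moments ∫x·sin²(jπx/a) dx = a²/4, ∫x²·sin²(jπx/a) dx = a³·(1/6 − 1/(4j²π²)); cross terms ∫x·sin(jπx/a)·sin(lπx/a) dx = 0 for j + l even and −4jla²/(π²(j² − l²)²) for j + l odd, ∫x²·sin(jπx/a)·sin(lπx/a) dx = (−1)^(j+l)·4jla³/(π²(j² − l²)²); higher powers the same way via product-to-sum and parts.
Normalization: ∫|φ|² dx = 8.8570.
⟨x⟩ = 4.5950 and ⟨x²⟩ = 22.881.
(Δx)² = 22.881 − (4.5950)² = 1.7667.

1.77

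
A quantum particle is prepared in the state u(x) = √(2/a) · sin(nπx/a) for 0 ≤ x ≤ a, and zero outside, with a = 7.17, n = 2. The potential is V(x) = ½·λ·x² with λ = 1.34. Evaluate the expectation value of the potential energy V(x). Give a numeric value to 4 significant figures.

⟨V⟩ = ∫ V(x)·|u|² dx.
With sin²θ = (1 − cos2θ)/2 on 0 ≤ x ≤ a: ∫sin²(nπx/a) dx = a/2, ∫x·sin²(nπx/a) dx = a²/4, ∫x²·sin²(nπx/a) dx = a³·(1/6 − 1/(4n²π²)); higher powers xᵏ the same way, integrating xᵏ·cos(2nπx/a) by parts.
⟨V⟩ = 11.045.

11.05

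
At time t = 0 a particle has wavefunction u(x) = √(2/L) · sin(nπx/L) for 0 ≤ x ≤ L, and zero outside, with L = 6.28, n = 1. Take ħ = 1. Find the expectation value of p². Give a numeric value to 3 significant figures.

0.250

p² u = −ħ² d²u/dx²; ⟨p²⟩ = −ħ² ∫ u*·u'' dx.
d/dx sin(nπx/L) = (nπ/L)·cos(nπx/L) and d²/dx² sin(nπx/L) = −(nπ/L)²·sin(nπx/L); on 0 ≤ x ≤ L, ∫sin²(nπx/L) dx = L/2 and ∫sin(nπx/L)·cos(nπx/L) dx = 0.
⟨p²⟩ = 0.25025.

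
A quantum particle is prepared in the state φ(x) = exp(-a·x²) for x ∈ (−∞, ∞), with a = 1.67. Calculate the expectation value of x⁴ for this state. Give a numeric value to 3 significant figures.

⟨x⁴⟩ = ∫ x⁴·|φ|² dx / ∫|φ|² dx (integrals over the domain).
Gaussian moments: ∫x^(2j)·e^(−2ax²) dx = (2j−1)!!/(4a)^j · √(π/(2a)), odd powers integrate to 0; here √(π/(2a)) = 0.96984.
State is unnormalized: ∫|φ|² dx = 0.96984, and ∫φ*·x⁴·φ dx = 0.065203, so ⟨x⁴⟩ = 0.065203 / 0.96984.
⟨x⁴⟩ = 0.067231.

0.0672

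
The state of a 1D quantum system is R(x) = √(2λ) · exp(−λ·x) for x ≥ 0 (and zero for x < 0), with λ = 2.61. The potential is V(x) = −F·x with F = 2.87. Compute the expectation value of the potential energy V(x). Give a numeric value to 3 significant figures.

-0.550

⟨V⟩ = ∫ V(x)·|R|² dx.
Every integrand reduces to terms xʲ·e^(−2λx) on [0, ∞); use ∫₀^∞ xʲ·e^(−2λx) dx = j!/(2λ)^(j+1).
⟨V⟩ = -0.54981.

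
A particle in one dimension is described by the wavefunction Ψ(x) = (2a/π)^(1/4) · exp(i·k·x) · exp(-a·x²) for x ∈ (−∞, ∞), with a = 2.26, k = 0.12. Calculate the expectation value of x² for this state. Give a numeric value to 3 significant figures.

⟨x²⟩ = ∫ x²·|Ψ|² dx (integrals over the domain).
Gaussian moments: ∫x^(2j)·e^(−2ax²) dx = (2j−1)!!/(4a)^j · √(π/(2a)), odd powers integrate to 0; here √(π/(2a)) = 0.83369.
⟨x²⟩ = 0.11062.

0.111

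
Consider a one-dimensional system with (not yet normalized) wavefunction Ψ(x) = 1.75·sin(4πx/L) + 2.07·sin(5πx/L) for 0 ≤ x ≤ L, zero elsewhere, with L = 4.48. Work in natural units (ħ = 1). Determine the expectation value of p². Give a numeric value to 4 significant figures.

p² Ψ = −ħ² d²Ψ/dx²; ⟨p²⟩ = −ħ² ∫ Ψ*·Ψ'' dx / ∫|Ψ|² dx.
d²/dx² sin(jπx/L) = −(jπ/L)²·sin(jπx/L); on 0 ≤ x ≤ L, ∫sin²(jπx/L) dx = L/2 and ∫sin(jπx/L)·sin(lπx/L) dx = 0 for j ≠ l, so only diagonal terms survive in ∫|Ψ|² and ∫Ψ·Ψ″; ∫Ψ·Ψ′ dx = [Ψ²/2] between the walls = 0.
State is unnormalized: ∫|Ψ|² dx = 16.458, and ∫Ψ*·(−ħ² Ψ'') dx = 171.97, so ⟨p²⟩ = 171.97 / 16.458.
⟨p²⟩ = 10.449.

10.45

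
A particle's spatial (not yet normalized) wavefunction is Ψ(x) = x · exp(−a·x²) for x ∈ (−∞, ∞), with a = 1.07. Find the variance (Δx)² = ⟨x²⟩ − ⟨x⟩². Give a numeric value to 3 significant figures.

0.701

Compute ⟨x⟩ and ⟨x²⟩ separately, then (Δx)² = ⟨x²⟩ − ⟨x⟩².
Expand each integrand as polynomial × e^(−2ax²) and use ∫x^(2j)·e^(−2ax²) dx = (2j−1)!!/(4a)^j · √(π/(2a)), odd powers → 0; here √(π/(2a)) = 1.2116.
Normalization: ∫|Ψ|² dx = 0.28309.
⟨x⟩ = 0.0000 and ⟨x²⟩ = 0.70093.
(Δx)² = 0.70093 − (0.0000)² = 0.70093.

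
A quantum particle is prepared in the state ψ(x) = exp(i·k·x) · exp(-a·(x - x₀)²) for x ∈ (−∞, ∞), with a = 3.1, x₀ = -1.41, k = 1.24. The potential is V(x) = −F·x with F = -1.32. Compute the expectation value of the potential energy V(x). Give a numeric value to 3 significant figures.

-1.86

⟨V⟩ = ∫ V(x)·|ψ|² dx / ∫|ψ|² dx.
Gaussian moments (u = x − x₀): ∫u^(2j)·e^(−2au²) du = (2j−1)!!/(4a)^j · √(π/(2a)), odd powers integrate to 0; here √(π/(2a)) = 0.71183.
State is unnormalized: ∫|ψ|² dx = 0.71183, and ∫ψ*·V(x)·ψ dx = -1.3249, so ⟨V⟩ = -1.3249 / 0.71183.
⟨V⟩ = -1.8612.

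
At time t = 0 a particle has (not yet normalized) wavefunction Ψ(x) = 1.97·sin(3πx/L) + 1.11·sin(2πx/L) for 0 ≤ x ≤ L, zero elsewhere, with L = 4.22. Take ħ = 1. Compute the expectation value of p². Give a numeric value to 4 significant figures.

p² Ψ = −ħ² d²Ψ/dx²; ⟨p²⟩ = −ħ² ∫ Ψ*·Ψ'' dx / ∫|Ψ|² dx.
d²/dx² sin(jπx/L) = −(jπ/L)²·sin(jπx/L); on 0 ≤ x ≤ L, ∫sin²(jπx/L) dx = L/2 and ∫sin(jπx/L)·sin(lπx/L) dx = 0 for j ≠ l, so only diagonal terms survive in ∫|Ψ|² and ∫Ψ·Ψ″; ∫Ψ·Ψ′ dx = [Ψ²/2] between the walls = 0.
State is unnormalized: ∫|Ψ|² dx = 10.788, and ∫Ψ*·(−ħ² Ψ'') dx = 46.608, so ⟨p²⟩ = 46.608 / 10.788.
⟨p²⟩ = 4.3201.

4.320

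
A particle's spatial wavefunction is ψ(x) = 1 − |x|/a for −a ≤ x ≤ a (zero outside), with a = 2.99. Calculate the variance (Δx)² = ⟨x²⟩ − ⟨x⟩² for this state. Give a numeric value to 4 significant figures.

0.8940

Compute ⟨x⟩ and ⟨x²⟩ separately, then (Δx)² = ⟨x²⟩ − ⟨x⟩².
ψ is even, so ∫ over [−a, a] = 2∫₀ᵃ with ψ = 1 − x/a there: ∫₀ᵃ (1 − x/a)² dx = a/3, ∫₀ᵃ x²(1 − x/a)² dx = a³/30, ∫₀ᵃ x⁴(1 − x/a)² dx = a⁵/105.
Normalization: ∫|ψ|² dx = 1.9933.
⟨x⟩ = 0.0000 and ⟨x²⟩ = 0.89401.
(Δx)² = 0.89401 − (0.0000)² = 0.89401.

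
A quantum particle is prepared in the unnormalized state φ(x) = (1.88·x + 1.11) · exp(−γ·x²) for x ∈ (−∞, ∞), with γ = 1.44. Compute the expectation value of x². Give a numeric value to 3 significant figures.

⟨x²⟩ = ∫ x²·|φ|² dx / ∫|φ|² dx (integrals over the domain).
Expand each integrand as polynomial × e^(−2γx²) and use ∫x^(2j)·e^(−2γx²) dx = (2j−1)!!/(4γ)^j · √(π/(2γ)), odd powers → 0; here √(π/(2γ)) = 1.0444.
State is unnormalized: ∫|φ|² dx = 1.9277, and ∫φ*·x²·φ dx = 0.55720, so ⟨x²⟩ = 0.55720 / 1.9277.
⟨x²⟩ = 0.28905.

0.289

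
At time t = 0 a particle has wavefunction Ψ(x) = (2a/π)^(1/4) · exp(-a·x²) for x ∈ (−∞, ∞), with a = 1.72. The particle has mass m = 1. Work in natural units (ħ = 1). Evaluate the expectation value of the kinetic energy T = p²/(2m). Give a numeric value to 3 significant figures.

T = −(ħ²/2m) d²/dx², so ⟨T⟩ = −(ħ²/2m) ∫ Ψ*·Ψ'' dx; with m = 1.
Gaussian moments: ∫x^(2j)·e^(−2ax²) dx = (2j−1)!!/(4a)^j · √(π/(2a)), odd powers integrate to 0; here √(π/(2a)) = 0.95564. Derivatives: d/dx e^(−ax²) = −2ax·e^(−ax²), d²/dx² e^(−ax²) = (4a²x² − 2a)·e^(−ax²).
⟨T⟩ = 0.86000.

0.860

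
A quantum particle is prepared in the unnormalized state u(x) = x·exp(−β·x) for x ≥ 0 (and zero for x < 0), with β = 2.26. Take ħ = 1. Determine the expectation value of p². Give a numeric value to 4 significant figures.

5.108

p² u = −ħ² d²u/dx²; ⟨p²⟩ = −ħ² ∫ u*·u'' dx / ∫|u|² dx.
Differentiate x·exp(−β·x) with the product rule; every integrand then reduces to terms xʲ·e^(−2βx) on [0, ∞), with ∫₀^∞ xʲ·e^(−2βx) dx = j!/(2β)^(j+1).
State is unnormalized: ∫|u|² dx = 0.021658, and ∫u*·(−ħ² u'') dx = 0.11062, so ⟨p²⟩ = 0.11062 / 0.021658.
⟨p²⟩ = 5.1076.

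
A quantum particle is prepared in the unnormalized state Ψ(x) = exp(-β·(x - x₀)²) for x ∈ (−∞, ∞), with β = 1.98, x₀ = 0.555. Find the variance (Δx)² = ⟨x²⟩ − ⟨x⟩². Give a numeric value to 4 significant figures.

0.1263

Compute ⟨x⟩ and ⟨x²⟩ separately, then (Δx)² = ⟨x²⟩ − ⟨x⟩².
Gaussian moments (u = x − x₀): ∫u^(2j)·e^(−2βu²) du = (2j−1)!!/(4β)^j · √(π/(2β)), odd powers integrate to 0; here √(π/(2β)) = 0.89069.
Normalization: ∫|Ψ|² dx = 0.89069.
⟨x⟩ = 0.55500 and ⟨x²⟩ = 0.43429.
(Δx)² = 0.43429 − (0.55500)² = 0.12626.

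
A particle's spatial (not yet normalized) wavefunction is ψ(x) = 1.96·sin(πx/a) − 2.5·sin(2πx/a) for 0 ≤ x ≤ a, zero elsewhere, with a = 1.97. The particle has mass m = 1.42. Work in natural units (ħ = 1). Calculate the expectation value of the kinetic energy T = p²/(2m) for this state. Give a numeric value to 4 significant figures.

2.559

T = −(ħ²/2m) d²/dx², so ⟨T⟩ = −(ħ²/2m) ∫ ψ*·ψ'' dx / ∫|ψ|² dx; with m = 1.42.
d²/dx² sin(jπx/a) = −(jπ/a)²·sin(jπx/a); on 0 ≤ x ≤ a, ∫sin²(jπx/a) dx = a/2 and ∫sin(jπx/a)·sin(lπx/a) dx = 0 for j ≠ l, so only diagonal terms survive in ∫|ψ|² and ∫ψ·ψ″; ∫ψ·ψ′ dx = [ψ²/2] between the walls = 0.
State is unnormalized: ∫|ψ|² dx = 9.9402, and ∫ψ*·(−ħ²/2m · ψ'') dx = 25.439, so ⟨T⟩ = 25.439 / 9.9402.
⟨T⟩ = 2.5592.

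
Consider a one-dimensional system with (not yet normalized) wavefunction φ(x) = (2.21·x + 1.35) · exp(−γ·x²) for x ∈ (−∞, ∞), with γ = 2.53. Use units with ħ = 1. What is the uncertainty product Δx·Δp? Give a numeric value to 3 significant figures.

Δx = √(⟨x²⟩−⟨x⟩²), Δp = √(⟨p²⟩−⟨p⟩²).
Expand each integrand as polynomial × e^(−2γx²) and use ∫x^(2j)·e^(−2γx²) dx = (2j−1)!!/(4γ)^j · √(π/(2γ)), odd powers → 0; here √(π/(2γ)) = 0.78795. Differentiate with the product rule, d/dx e^(−γx²) = −2γx·e^(−γx²).
Normalization: ∫|φ|² dx = 1.8163.
⟨x⟩ = 0.25579, ⟨x²⟩ = 0.14019 ⇒ Δx = 0.27343.
⟨p⟩ = 0.0000, ⟨p²⟩ = 3.5894 ⇒ Δp = 1.8946.
Δx·Δp = 0.51803.

0.518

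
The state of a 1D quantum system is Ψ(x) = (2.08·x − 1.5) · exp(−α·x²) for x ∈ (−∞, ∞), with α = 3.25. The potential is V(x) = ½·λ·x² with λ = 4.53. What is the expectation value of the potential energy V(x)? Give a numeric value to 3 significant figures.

⟨V⟩ = ∫ V(x)·|Ψ|² dx / ∫|Ψ|² dx.
Expand each integrand as polynomial × e^(−2αx²) and use ∫x^(2j)·e^(−2αx²) dx = (2j−1)!!/(4α)^j · √(π/(2α)), odd powers → 0; here √(π/(2α)) = 0.69521.
State is unnormalized: ∫|Ψ|² dx = 1.7956, and ∫Ψ*·V(x)·Ψ dx = 0.39347, so ⟨V⟩ = 0.39347 / 1.7956.
⟨V⟩ = 0.21913.

0.219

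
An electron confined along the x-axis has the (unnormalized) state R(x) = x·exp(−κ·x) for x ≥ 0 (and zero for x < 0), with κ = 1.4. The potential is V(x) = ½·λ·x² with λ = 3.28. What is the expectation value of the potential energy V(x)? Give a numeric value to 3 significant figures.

⟨V⟩ = ∫ V(x)·|R|² dx / ∫|R|² dx.
Every integrand reduces to terms xʲ·e^(−2κx) on [0, ∞); use ∫₀^∞ xʲ·e^(−2κx) dx = j!/(2κ)^(j+1).
State is unnormalized: ∫|R|² dx = 0.091108, and ∫R*·V(x)·R dx = 0.22870, so ⟨V⟩ = 0.22870 / 0.091108.
⟨V⟩ = 2.5102.

2.51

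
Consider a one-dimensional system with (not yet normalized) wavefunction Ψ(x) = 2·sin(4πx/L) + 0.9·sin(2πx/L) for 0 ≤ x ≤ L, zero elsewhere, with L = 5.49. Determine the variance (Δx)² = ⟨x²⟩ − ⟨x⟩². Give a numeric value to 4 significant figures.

Compute ⟨x⟩ and ⟨x²⟩ separately, then (Δx)² = ⟨x²⟩ − ⟨x⟩².
On 0 ≤ x ≤ L (j ≠ l): ∫sin²(jπx/L) dx = L/2, ∫sin(jπx/L)·sin(lπx/L) dx = 0; diagonal moments ∫x·sin²(jπx/L) dx = L²/4, ∫x²·sin²(jπx/L) dx = L³·(1/6 − 1/(4j²π²)); cross terms ∫x·sin(jπx/L)·sin(lπx/L) dx = 0 for j + l even and −4jlL²/(π²(j² − l²)²) for j + l odd, ∫x²·sin(jπx/L)·sin(lπx/L) dx = (−1)^(j+l)·4jlL³/(π²(j² − l²)²); higher powers the same way via product-to-sum and parts.
Normalization: ∫|Ψ|² dx = 13.203.
⟨x⟩ = 2.7450 and ⟨x²⟩ = 10.919.
(Δx)² = 10.919 − (2.7450)² = 3.3839.

3.384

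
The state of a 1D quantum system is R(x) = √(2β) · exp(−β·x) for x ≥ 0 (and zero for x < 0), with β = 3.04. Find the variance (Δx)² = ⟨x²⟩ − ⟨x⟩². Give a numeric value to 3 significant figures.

0.0271

Compute ⟨x⟩ and ⟨x²⟩ separately, then (Δx)² = ⟨x²⟩ − ⟨x⟩².
Every integrand reduces to terms xʲ·e^(−2βx) on [0, ∞); use ∫₀^∞ xʲ·e^(−2βx) dx = j!/(2β)^(j+1).
⟨x⟩ = 0.16447 and ⟨x²⟩ = 0.054103.
(Δx)² = 0.054103 − (0.16447)² = 0.027052.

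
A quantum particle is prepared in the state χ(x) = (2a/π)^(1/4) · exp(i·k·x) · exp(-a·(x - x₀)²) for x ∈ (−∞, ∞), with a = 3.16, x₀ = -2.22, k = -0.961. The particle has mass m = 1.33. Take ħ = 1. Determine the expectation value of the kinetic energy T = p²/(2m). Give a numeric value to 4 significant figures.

T = −(ħ²/2m) d²/dx², so ⟨T⟩ = −(ħ²/2m) ∫ χ*·χ'' dx; with m = 1.33.
Gaussian moments (u = x − x₀): ∫u^(2j)·e^(−2au²) du = (2j−1)!!/(4a)^j · √(π/(2a)), odd powers integrate to 0; here √(π/(2a)) = 0.70504. Derivatives: χ′ = (ik − 2au)·χ, χ″ = ((ik − 2au)² − 2a)·χ; the odd-in-u pieces drop out.
⟨T⟩ = 1.5352.

1.535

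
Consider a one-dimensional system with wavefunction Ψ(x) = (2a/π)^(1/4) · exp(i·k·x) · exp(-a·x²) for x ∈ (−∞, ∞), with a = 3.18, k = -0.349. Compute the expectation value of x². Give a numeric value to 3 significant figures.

⟨x²⟩ = ∫ x²·|Ψ|² dx (integrals over the domain).
Gaussian moments: ∫x^(2j)·e^(−2ax²) dx = (2j−1)!!/(4a)^j · √(π/(2a)), odd powers integrate to 0; here √(π/(2a)) = 0.70282.
⟨x²⟩ = 0.078616.

0.0786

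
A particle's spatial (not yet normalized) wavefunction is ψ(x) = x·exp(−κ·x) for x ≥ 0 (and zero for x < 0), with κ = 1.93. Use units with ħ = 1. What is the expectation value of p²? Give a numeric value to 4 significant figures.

3.725

p² ψ = −ħ² d²ψ/dx²; ⟨p²⟩ = −ħ² ∫ ψ*·ψ'' dx / ∫|ψ|² dx.
Differentiate x·exp(−κ·x) with the product rule; every integrand then reduces to terms xʲ·e^(−2κx) on [0, ∞), with ∫₀^∞ xʲ·e^(−2κx) dx = j!/(2κ)^(j+1).
State is unnormalized: ∫|ψ|² dx = 0.034775, and ∫ψ*·(−ħ² ψ'') dx = 0.12953, so ⟨p²⟩ = 0.12953 / 0.034775.
⟨p²⟩ = 3.7249.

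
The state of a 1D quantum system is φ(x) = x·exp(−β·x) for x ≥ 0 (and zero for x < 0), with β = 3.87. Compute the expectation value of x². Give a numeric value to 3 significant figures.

⟨x²⟩ = ∫ x²·|φ|² dx / ∫|φ|² dx (integrals over the domain).
Every integrand reduces to terms xʲ·e^(−2βx) on [0, ∞); use ∫₀^∞ xʲ·e^(−2βx) dx = j!/(2β)^(j+1).
State is unnormalized: ∫|φ|² dx = 0.0043133, and ∫φ*·x²·φ dx = 0.00086399, so ⟨x²⟩ = 0.00086399 / 0.0043133.
⟨x²⟩ = 0.20031.

0.200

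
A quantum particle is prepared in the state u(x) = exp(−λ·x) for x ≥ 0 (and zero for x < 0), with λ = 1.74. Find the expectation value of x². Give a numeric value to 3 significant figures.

0.165

⟨x²⟩ = ∫ x²·|u|² dx / ∫|u|² dx (integrals over the domain).
Every integrand reduces to terms xʲ·e^(−2λx) on [0, ∞); use ∫₀^∞ xʲ·e^(−2λx) dx = j!/(2λ)^(j+1).
State is unnormalized: ∫|u|² dx = 0.28736, and ∫u*·x²·u dx = 0.047456, so ⟨x²⟩ = 0.047456 / 0.28736.
⟨x²⟩ = 0.16515.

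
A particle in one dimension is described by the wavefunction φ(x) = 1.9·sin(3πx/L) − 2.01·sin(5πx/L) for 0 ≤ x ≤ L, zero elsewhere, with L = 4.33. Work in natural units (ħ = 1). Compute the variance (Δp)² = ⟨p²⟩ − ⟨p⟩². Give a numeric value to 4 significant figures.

9.186

Compute ⟨p⟩ and ⟨p²⟩ separately; (Δp)² = ⟨p²⟩ − ⟨p⟩².
d²/dx² sin(jπx/L) = −(jπ/L)²·sin(jπx/L); on 0 ≤ x ≤ L, ∫sin²(jπx/L) dx = L/2 and ∫sin(jπx/L)·sin(lπx/L) dx = 0 for j ≠ l, so only diagonal terms survive in ∫|φ|² and ∫φ·φ″; ∫φ·φ′ dx = [φ²/2] between the walls = 0.
Normalization: ∫|φ|² dx = 16.562.
⟨p⟩ = 0.0000 and ⟨p²⟩ = 9.1857.
(Δp)² = 9.1857 − (0.0000)² = 9.1857.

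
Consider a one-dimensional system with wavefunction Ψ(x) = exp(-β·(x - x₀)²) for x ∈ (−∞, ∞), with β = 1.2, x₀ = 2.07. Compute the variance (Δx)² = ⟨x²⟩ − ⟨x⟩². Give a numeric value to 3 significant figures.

0.208

Compute ⟨x⟩ and ⟨x²⟩ separately, then (Δx)² = ⟨x²⟩ − ⟨x⟩².
Gaussian moments (u = x − x₀): ∫u^(2j)·e^(−2βu²) du = (2j−1)!!/(4β)^j · √(π/(2β)), odd powers integrate to 0; here √(π/(2β)) = 1.1441.
Normalization: ∫|Ψ|² dx = 1.1441.
⟨x⟩ = 2.0700 and ⟨x²⟩ = 4.4932.
(Δx)² = 4.4932 − (2.0700)² = 0.20833.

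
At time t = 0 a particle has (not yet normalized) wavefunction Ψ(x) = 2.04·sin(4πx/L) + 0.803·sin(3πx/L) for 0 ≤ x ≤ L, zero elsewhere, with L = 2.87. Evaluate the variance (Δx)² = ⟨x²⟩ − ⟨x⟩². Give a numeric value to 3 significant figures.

Compute ⟨x⟩ and ⟨x²⟩ separately, then (Δx)² = ⟨x²⟩ − ⟨x⟩².
On 0 ≤ x ≤ L (j ≠ l): ∫sin²(jπx/L) dx = L/2, ∫sin(jπx/L)·sin(lπx/L) dx = 0; diagonal moments ∫x·sin²(jπx/L) dx = L²/4, ∫x²·sin²(jπx/L) dx = L³·(1/6 − 1/(4j²π²)); cross terms ∫x·sin(jπx/L)·sin(lπx/L) dx = 0 for j + l even and −4jlL²/(π²(j² − l²)²) for j + l odd, ∫x²·sin(jπx/L)·sin(lπx/L) dx = (−1)^(j+l)·4jlL³/(π²(j² − l²)²); higher powers the same way via product-to-sum and parts.
Normalization: ∫|Ψ|² dx = 6.8972.
⟨x⟩ = 1.0467 and ⟨x²⟩ = 1.6023.
(Δx)² = 1.6023 − (1.0467)² = 0.50680.

0.507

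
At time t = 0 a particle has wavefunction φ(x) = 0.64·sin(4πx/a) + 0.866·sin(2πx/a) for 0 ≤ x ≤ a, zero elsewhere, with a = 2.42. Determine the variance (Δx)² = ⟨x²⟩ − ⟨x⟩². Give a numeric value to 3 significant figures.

0.686

Compute ⟨x⟩ and ⟨x²⟩ separately, then (Δx)² = ⟨x²⟩ − ⟨x⟩².
On 0 ≤ x ≤ a (j ≠ l): ∫sin²(jπx/a) dx = a/2, ∫sin(jπx/a)·sin(lπx/a) dx = 0; diagonal moments ∫x·sin²(jπx/a) dx = a²/4, ∫x²·sin²(jπx/a) dx = a³·(1/6 − 1/(4j²π²)); cross terms ∫x·sin(jπx/a)·sin(lπx/a) dx = 0 for j + l even and −4jla²/(π²(j² − l²)²) for j + l odd, ∫x²·sin(jπx/a)·sin(lπx/a) dx = (−1)^(j+l)·4jla³/(π²(j² − l²)²); higher powers the same way via product-to-sum and parts.
Normalization: ∫|φ|² dx = 1.4031.
⟨x⟩ = 1.2100 and ⟨x²⟩ = 2.1497.
(Δx)² = 2.1497 − (1.2100)² = 0.68562.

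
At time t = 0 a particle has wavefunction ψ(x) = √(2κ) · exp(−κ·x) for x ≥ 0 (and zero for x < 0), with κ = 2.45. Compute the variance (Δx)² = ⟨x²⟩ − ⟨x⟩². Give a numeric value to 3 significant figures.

0.0416

Compute ⟨x⟩ and ⟨x²⟩ separately, then (Δx)² = ⟨x²⟩ − ⟨x⟩².
Every integrand reduces to terms xʲ·e^(−2κx) on [0, ∞); use ∫₀^∞ xʲ·e^(−2κx) dx = j!/(2κ)^(j+1).
⟨x⟩ = 0.20408 and ⟨x²⟩ = 0.083299.
(Δx)² = 0.083299 − (0.20408)² = 0.041649.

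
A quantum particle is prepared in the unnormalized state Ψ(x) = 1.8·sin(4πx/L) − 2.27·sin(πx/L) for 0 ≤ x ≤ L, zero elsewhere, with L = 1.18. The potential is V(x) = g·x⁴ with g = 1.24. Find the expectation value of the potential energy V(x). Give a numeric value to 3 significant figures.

⟨V⟩ = ∫ V(x)·|Ψ|² dx / ∫|Ψ|² dx.
On 0 ≤ x ≤ L (j ≠ l): ∫sin²(jπx/L) dx = L/2, ∫sin(jπx/L)·sin(lπx/L) dx = 0; diagonal moments ∫x·sin²(jπx/L) dx = L²/4, ∫x²·sin²(jπx/L) dx = L³·(1/6 − 1/(4j²π²)); cross terms ∫x·sin(jπx/L)·sin(lπx/L) dx = 0 for j + l even and −4jlL²/(π²(j² − l²)²) for j + l odd, ∫x²·sin(jπx/L)·sin(lπx/L) dx = (−1)^(j+l)·4jlL³/(π²(j² − l²)²); higher powers the same way via product-to-sum and parts.
State is unnormalized: ∫|Ψ|² dx = 4.9518, and ∫Ψ*·V(x)·Ψ dx = 2.0275, so ⟨V⟩ = 2.0275 / 4.9518.
⟨V⟩ = 0.40944.

0.409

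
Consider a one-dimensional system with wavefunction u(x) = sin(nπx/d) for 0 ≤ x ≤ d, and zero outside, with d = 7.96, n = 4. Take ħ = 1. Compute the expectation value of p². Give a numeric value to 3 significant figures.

p² u = −ħ² d²u/dx²; ⟨p²⟩ = −ħ² ∫ u*·u'' dx / ∫|u|² dx.
d/dx sin(nπx/d) = (nπ/d)·cos(nπx/d) and d²/dx² sin(nπx/d) = −(nπ/d)²·sin(nπx/d); on 0 ≤ x ≤ d, ∫sin²(nπx/d) dx = d/2 and ∫sin(nπx/d)·cos(nπx/d) dx = 0.
State is unnormalized: ∫|u|² dx = 3.9800, and ∫u*·(−ħ² u'') dx = 9.9192, so ⟨p²⟩ = 9.9192 / 3.9800.
⟨p²⟩ = 2.4923.

2.49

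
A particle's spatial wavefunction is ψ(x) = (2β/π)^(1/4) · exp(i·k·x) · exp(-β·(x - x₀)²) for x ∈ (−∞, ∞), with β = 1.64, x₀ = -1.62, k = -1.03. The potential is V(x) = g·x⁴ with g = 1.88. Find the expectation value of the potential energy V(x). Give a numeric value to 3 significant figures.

⟨V⟩ = ∫ V(x)·|ψ|² dx.
Gaussian moments (u = x − x₀): ∫u^(2j)·e^(−2βu²) du = (2j−1)!!/(4β)^j · √(π/(2β)), odd powers integrate to 0; here √(π/(2β)) = 0.97867.
⟨V⟩ = 17.592.

17.6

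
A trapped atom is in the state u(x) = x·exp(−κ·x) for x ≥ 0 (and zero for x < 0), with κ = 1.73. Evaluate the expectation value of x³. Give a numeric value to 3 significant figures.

1.45

⟨x³⟩ = ∫ x³·|u|² dx / ∫|u|² dx (integrals over the domain).
Every integrand reduces to terms xʲ·e^(−2κx) on [0, ∞); use ∫₀^∞ xʲ·e^(−2κx) dx = j!/(2κ)^(j+1).
State is unnormalized: ∫|u|² dx = 0.048284, and ∫u*·x³·u dx = 0.069940, so ⟨x³⟩ = 0.069940 / 0.048284.
⟨x³⟩ = 1.4485.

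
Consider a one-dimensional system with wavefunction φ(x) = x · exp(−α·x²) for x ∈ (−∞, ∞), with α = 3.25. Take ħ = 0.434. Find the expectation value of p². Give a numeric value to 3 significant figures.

p² φ = −ħ² d²φ/dx²; ⟨p²⟩ = −ħ² ∫ φ*·φ'' dx / ∫|φ|² dx.
Expand each integrand as polynomial × e^(−2αx²) and use ∫x^(2j)·e^(−2αx²) dx = (2j−1)!!/(4α)^j · √(π/(2α)), odd powers → 0; here √(π/(2α)) = 0.69521. Differentiate with the product rule, d/dx e^(−αx²) = −2αx·e^(−αx²).
State is unnormalized: ∫|φ|² dx = 0.053478, and ∫φ*·(−ħ² φ'') dx = 0.098211, so ⟨p²⟩ = 0.098211 / 0.053478.
⟨p²⟩ = 1.8365.

1.84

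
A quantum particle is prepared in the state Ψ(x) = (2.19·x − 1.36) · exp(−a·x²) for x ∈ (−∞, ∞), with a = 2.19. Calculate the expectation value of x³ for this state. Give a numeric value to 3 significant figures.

-0.0971

⟨x³⟩ = ∫ x³·|Ψ|² dx / ∫|Ψ|² dx (integrals over the domain).
Expand each integrand as polynomial × e^(−2ax²) and use ∫x^(2j)·e^(−2ax²) dx = (2j−1)!!/(4a)^j · √(π/(2a)), odd powers → 0; here √(π/(2a)) = 0.84691.
State is unnormalized: ∫|Ψ|² dx = 2.0301, and ∫Ψ*·x³·Ψ dx = -0.19723, so ⟨x³⟩ = -0.19723 / 2.0301.
⟨x³⟩ = -0.097149.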